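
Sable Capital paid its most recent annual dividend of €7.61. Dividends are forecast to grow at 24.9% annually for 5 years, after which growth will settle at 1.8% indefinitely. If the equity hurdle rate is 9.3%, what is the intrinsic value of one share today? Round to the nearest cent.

€259.07

Two-stage DDM. Project D₁…D_5 at 0.249, terminal growth 0.018, discount at r = 0.093.
D_1 = 9.5049
D_2 = 11.8716
D_3 = 14.8276
D_4 = 18.5197
D_5 = 23.1311
Terminal value at t=5: TV = D_6/(r−g) = 23.5475/(0.093−0.018) = 313.9665
P₀ = 9.5049/(1+0.093)^1 + 11.8716/(1+0.093)^2 + 14.8276/(1+0.093)^3 + 18.5197/(1+0.093)^4 + 23.1311/(1+0.093)^5 + 313.9665/(1+0.093)^5 = 259.0656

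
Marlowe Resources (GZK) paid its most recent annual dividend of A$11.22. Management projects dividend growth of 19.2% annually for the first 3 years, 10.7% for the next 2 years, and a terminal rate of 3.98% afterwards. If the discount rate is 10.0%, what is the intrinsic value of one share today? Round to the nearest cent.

Three-stage DDM. Project D₁…D_5; terminal Gordon value at t=5 with g = 0.0398; discount at r = 0.1.
D_1 = 13.3742
D_2 = 15.9421
D_3 = 19.0030
D_4 = 21.0363
D_5 = 23.2872
TV_5 = 24.2140/(0.1−0.0398) = 402.2260
P₀ = Σ Dₜ/(1+r)ᵗ + TV_5/(1+r)^5 = 318.1892

A$318.19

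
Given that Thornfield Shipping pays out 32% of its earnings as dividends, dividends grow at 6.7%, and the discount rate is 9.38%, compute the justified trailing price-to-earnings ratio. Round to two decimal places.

12.74

Justified trailing P/E = b(1+g)/(r−g) = 0.32×(1+0.067)/(0.0938−0.067) = 12.7403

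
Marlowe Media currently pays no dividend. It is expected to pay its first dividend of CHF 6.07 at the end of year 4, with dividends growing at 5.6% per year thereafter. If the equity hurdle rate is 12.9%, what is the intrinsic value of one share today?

CHF 57.78

Deferred-dividend DDM. At t=3 the remaining stream is a growing perpetuity with first payment D_4 = 6.07.
V_3 = D_4/(r−g) = 6.07/(0.129−0.056) = 83.1507
P₀ = V_3/(1+r)^3 = 83.1507/(1+0.129)^3 = 57.7809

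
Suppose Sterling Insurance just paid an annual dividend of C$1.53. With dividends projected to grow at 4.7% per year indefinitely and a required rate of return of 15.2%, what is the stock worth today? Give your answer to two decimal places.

Gordon growth model: P₀ = D₁/(r − g). D₁ = 1.53 × (1 + 0.047) = 1.6019.
P₀ = 1.6019 / (0.152 − 0.047) = 1.6019 / 0.105 = 15.2563

C$15.26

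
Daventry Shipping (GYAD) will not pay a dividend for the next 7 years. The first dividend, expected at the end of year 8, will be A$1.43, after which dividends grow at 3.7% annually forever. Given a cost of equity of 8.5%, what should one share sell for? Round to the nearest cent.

Deferred-dividend DDM. At t=7 the remaining stream is a growing perpetuity with first payment D_8 = 1.43.
V_7 = D_8/(r−g) = 1.43/(0.085−0.037) = 29.7917
P₀ = V_7/(1+r)^7 = 29.7917/(1+0.085)^7 = 16.8301

A$16.83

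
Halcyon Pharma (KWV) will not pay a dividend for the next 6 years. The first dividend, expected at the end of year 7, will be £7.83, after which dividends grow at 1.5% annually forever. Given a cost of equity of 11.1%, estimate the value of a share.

Deferred-dividend DDM. At t=6 the remaining stream is a growing perpetuity with first payment D_7 = 7.83.
V_6 = D_7/(r−g) = 7.83/(0.111−0.015) = 81.5625
P₀ = V_6/(1+r)^6 = 81.5625/(1+0.111)^6 = 43.3717

£43.37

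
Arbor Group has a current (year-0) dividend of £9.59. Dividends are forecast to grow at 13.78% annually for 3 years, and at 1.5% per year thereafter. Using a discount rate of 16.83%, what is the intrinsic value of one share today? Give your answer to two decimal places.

£85.95

Two-stage DDM. Project D₁…D_3 at 0.1378, terminal growth 0.015, discount at r = 0.1683.
D_1 = 10.9115
D_2 = 12.4151
D_3 = 14.1259
Terminal value at t=3: TV = D_4/(r−g) = 14.3378/(0.1683−0.015) = 93.5277
P₀ = 10.9115/(1+0.1683)^1 + 12.4151/(1+0.1683)^2 + 14.1259/(1+0.1683)^3 + 93.5277/(1+0.1683)^3 = 85.9451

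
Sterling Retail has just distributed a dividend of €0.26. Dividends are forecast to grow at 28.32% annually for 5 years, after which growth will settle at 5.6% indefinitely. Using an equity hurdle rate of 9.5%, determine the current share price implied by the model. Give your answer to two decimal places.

Two-stage DDM. Project D₁…D_5 at 0.2832, terminal growth 0.056, discount at r = 0.095.
D_1 = 0.3336
D_2 = 0.4281
D_3 = 0.5494
D_4 = 0.7049
D_5 = 0.9046
Terminal value at t=5: TV = D_6/(r−g) = 0.9552/(0.095−0.056) = 24.4931
P₀ = 0.3336/(1+0.095)^1 + 0.4281/(1+0.095)^2 + 0.5494/(1+0.095)^3 + 0.7049/(1+0.095)^4 + 0.9046/(1+0.095)^5 + 24.4931/(1+0.095)^5 = 17.7038

€17.70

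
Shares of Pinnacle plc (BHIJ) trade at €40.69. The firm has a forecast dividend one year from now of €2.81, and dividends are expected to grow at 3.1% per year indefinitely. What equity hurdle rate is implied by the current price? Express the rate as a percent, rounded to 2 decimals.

Rearranging the constant-growth DDM: r = D₁/P₀ + g.
r = 2.8100 / 40.69 + 0.031 = 0.06906 + 0.031 = 0.10006

10.01%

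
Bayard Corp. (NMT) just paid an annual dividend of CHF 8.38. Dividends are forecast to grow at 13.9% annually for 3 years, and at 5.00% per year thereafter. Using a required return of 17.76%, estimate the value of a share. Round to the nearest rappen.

CHF 85.92

Two-stage DDM. Project D₁…D_3 at 0.139, terminal growth 0.05, discount at r = 0.1776.
D_1 = 9.5448
D_2 = 10.8715
D_3 = 12.3827
Terminal value at t=3: TV = D_4/(r−g) = 13.0018/(0.1776−0.05) = 101.8952
P₀ = 9.5448/(1+0.1776)^1 + 10.8715/(1+0.1776)^2 + 12.3827/(1+0.1776)^3 + 101.8952/(1+0.1776)^3 = 85.9241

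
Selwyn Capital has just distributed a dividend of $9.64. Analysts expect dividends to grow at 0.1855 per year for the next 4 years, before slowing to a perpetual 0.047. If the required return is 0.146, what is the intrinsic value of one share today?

Two-stage DDM. Project D₁…D_4 at 0.1855, terminal growth 0.047, discount at r = 0.146.
D_1 = 11.4282
D_2 = 13.5482
D_3 = 16.0613
D_4 = 19.0407
Terminal value at t=4: TV = D_5/(r−g) = 19.9356/(0.146−0.047) = 201.3700
P₀ = 11.4282/(1+0.146)^1 + 13.5482/(1+0.146)^2 + 16.0613/(1+0.146)^3 + 19.0407/(1+0.146)^4 + 201.3700/(1+0.146)^4 = 158.7490

$158.75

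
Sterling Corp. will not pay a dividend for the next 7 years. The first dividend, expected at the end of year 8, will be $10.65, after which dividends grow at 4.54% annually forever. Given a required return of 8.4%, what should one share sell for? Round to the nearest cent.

$156.88

Deferred-dividend DDM. At t=7 the remaining stream is a growing perpetuity with first payment D_8 = 10.65.
V_7 = D_8/(r−g) = 10.65/(0.084−0.0454) = 275.9067
P₀ = V_7/(1+r)^7 = 275.9067/(1+0.084)^7 = 156.8763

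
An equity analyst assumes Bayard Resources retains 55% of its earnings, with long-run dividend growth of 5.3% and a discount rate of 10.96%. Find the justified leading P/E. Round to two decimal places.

7.95

Payout ratio b = 1 − 0.55 = 0.45.
Justified leading P/E = b/(r−g) = 0.45/(0.1096−0.053) = 7.9505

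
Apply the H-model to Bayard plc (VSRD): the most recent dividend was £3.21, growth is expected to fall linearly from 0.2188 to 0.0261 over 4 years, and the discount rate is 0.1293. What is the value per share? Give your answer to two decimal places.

H-model: P₀ = D₀[(1+g_L) + H(g_S−g_L)]/(r−g_L), with H = 4/2 = 2.
P₀ = 3.21 × [(1+0.0261) + 2×(0.2188−0.0261)] / (0.1293−0.0261)
   = 3.21 × 1.4115 / 0.1032 = 43.9042

£43.90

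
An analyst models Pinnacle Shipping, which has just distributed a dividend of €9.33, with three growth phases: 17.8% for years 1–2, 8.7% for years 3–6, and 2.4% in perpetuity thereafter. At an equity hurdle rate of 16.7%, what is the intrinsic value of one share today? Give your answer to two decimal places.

Three-stage DDM. Project D₁…D_6; terminal Gordon value at t=6 with g = 0.024; discount at r = 0.167.
D_1 = 10.9907
D_2 = 12.9471
D_3 = 14.0735
D_4 = 15.2979
D_5 = 16.6288
D_6 = 18.0755
TV_6 = 18.5093/(0.167−0.024) = 129.4358
P₀ = Σ Dₜ/(1+r)ᵗ + TV_6/(1+r)^6 = 102.1085

€102.11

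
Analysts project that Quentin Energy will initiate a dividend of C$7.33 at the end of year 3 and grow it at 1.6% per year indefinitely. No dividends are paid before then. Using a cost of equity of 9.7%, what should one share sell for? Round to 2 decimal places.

C$75.20

Deferred-dividend DDM. At t=2 the remaining stream is a growing perpetuity with first payment D_3 = 7.33.
V_2 = D_3/(r−g) = 7.33/(0.097−0.016) = 90.4938
P₀ = V_2/(1+r)^2 = 90.4938/(1+0.097)^2 = 75.1979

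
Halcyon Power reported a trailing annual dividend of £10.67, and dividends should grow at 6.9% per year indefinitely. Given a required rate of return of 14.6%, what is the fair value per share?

Gordon growth model: P₀ = D₁/(r − g). D₁ = 10.67 × (1 + 0.069) = 11.4062.
P₀ = 11.4062 / (0.146 − 0.069) = 11.4062 / 0.077 = 148.1329

£148.13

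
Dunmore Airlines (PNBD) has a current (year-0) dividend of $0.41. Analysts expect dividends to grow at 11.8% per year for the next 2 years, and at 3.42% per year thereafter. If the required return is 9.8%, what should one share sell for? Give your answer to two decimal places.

Two-stage DDM. Project D₁…D_2 at 0.118, terminal growth 0.0342, discount at r = 0.098.
D_1 = 0.4584
D_2 = 0.5125
Terminal value at t=2: TV = D_3/(r−g) = 0.5300/(0.098−0.0342) = 8.3071
P₀ = 0.4584/(1+0.098)^1 + 0.5125/(1+0.098)^2 + 8.3071/(1+0.098)^2 = 7.7330

$7.73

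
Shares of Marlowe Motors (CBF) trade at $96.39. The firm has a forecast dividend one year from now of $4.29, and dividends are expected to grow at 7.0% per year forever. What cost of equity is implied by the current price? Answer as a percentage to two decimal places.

11.45%

Rearranging the constant-growth DDM: r = D₁/P₀ + g.
r = 4.2900 / 96.39 + 0.07 = 0.04451 + 0.07 = 0.11451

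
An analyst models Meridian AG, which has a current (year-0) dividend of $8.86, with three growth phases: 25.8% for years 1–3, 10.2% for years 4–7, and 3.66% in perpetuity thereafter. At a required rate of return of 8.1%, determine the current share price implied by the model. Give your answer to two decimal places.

$446.98

Three-stage DDM. Project D₁…D_7; terminal Gordon value at t=7 with g = 0.0366; discount at r = 0.081.
D_1 = 11.1459
D_2 = 14.0215
D_3 = 17.6391
D_4 = 19.4383
D_5 = 21.4210
D_6 = 23.6059
D_7 = 26.0137
TV_7 = 26.9658/(0.081−0.0366) = 607.3377
P₀ = Σ Dₜ/(1+r)ᵗ + TV_7/(1+r)^7 = 446.9810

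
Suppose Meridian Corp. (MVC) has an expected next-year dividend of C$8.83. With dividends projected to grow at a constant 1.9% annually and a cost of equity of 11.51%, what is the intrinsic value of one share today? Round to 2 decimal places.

C$91.88

Gordon growth model: P₀ = D₁/(r − g), with D₁ = 8.83 given directly.
P₀ = 8.8300 / (0.1151 − 0.019) = 8.8300 / 0.0961 = 91.8835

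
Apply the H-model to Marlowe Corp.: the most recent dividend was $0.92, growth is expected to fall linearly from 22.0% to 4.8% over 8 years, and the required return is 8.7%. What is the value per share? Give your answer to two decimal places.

$40.95

H-model: P₀ = D₀[(1+g_L) + H(g_S−g_L)]/(r−g_L), with H = 8/2 = 4.
P₀ = 0.92 × [(1+0.048) + 4×(0.22−0.048)] / (0.087−0.048)
   = 0.92 × 1.7360 / 0.039 = 40.9518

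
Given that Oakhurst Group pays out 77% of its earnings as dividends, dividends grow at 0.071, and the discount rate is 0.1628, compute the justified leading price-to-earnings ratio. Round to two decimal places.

Justified leading P/E = b/(r−g) = 0.77/(0.1628−0.071) = 8.3878

8.39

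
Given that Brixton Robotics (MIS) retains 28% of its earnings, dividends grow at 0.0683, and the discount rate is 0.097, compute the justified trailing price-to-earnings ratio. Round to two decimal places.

26.80

Payout ratio b = 1 − 0.28 = 0.72.
Justified trailing P/E = b(1+g)/(r−g) = 0.72×(1+0.0683)/(0.097−0.0683) = 26.8006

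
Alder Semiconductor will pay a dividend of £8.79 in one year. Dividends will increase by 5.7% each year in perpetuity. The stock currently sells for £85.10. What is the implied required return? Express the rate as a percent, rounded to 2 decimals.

16.03%

Rearranging the constant-growth DDM: r = D₁/P₀ + g.
r = 8.7900 / 85.10 + 0.057 = 0.10329 + 0.057 = 0.16029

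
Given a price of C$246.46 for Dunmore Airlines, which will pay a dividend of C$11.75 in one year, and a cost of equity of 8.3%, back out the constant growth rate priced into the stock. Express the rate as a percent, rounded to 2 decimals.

3.53%

From P₀ = D₁/(r − g), the implied growth is g = r − D₁/P₀.
g = 0.083 − 11.75/246.46 = 0.083 − 0.04768 = 0.03532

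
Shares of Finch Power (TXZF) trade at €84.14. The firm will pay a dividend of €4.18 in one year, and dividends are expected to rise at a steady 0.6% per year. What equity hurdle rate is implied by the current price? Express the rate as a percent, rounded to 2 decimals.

Rearranging the constant-growth DDM: r = D₁/P₀ + g.
r = 4.1800 / 84.14 + 0.006 = 0.04968 + 0.006 = 0.05568

5.57%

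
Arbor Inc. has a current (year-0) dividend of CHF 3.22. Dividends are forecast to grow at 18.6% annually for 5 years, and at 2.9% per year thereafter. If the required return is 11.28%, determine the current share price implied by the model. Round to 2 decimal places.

CHF 73.94

Two-stage DDM. Project D₁…D_5 at 0.186, terminal growth 0.029, discount at r = 0.1128.
D_1 = 3.8189
D_2 = 4.5292
D_3 = 5.3717
D_4 = 6.3708
D_5 = 7.5558
Terminal value at t=5: TV = D_6/(r−g) = 7.7749/(0.1128−0.029) = 92.7792
P₀ = 3.8189/(1+0.1128)^1 + 4.5292/(1+0.1128)^2 + 5.3717/(1+0.1128)^3 + 6.3708/(1+0.1128)^4 + 7.5558/(1+0.1128)^5 + 92.7792/(1+0.1128)^5 = 73.9407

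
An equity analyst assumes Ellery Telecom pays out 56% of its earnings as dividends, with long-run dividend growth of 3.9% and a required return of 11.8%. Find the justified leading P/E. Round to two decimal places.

7.09

Justified leading P/E = b/(r−g) = 0.56/(0.118−0.039) = 7.0886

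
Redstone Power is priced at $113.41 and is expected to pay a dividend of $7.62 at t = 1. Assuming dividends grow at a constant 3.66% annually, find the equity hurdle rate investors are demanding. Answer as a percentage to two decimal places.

10.38%

Rearranging the constant-growth DDM: r = D₁/P₀ + g.
r = 7.6200 / 113.41 + 0.0366 = 0.06719 + 0.0366 = 0.10379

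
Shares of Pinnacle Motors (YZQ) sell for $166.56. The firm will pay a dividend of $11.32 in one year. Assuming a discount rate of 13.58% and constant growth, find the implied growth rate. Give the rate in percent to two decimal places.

6.78%

From P₀ = D₁/(r − g), the implied growth is g = r − D₁/P₀.
g = 0.1358 − 11.32/166.56 = 0.1358 − 0.06796 = 0.06784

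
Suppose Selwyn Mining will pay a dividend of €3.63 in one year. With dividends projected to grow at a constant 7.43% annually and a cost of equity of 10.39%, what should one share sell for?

Gordon growth model: P₀ = D₁/(r − g), with D₁ = 3.63 given directly.
P₀ = 3.6300 / (0.1039 − 0.0743) = 3.6300 / 0.0296 = 122.6351

€122.64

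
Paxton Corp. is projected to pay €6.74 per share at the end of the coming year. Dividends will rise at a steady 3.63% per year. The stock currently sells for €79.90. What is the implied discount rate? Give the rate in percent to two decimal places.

Rearranging the constant-growth DDM: r = D₁/P₀ + g.
r = 6.7400 / 79.90 + 0.0363 = 0.08436 + 0.0363 = 0.12066

12.07%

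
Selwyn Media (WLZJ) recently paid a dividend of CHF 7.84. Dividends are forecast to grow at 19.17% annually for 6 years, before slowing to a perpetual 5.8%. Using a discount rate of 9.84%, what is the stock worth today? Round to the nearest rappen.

CHF 398.04

Two-stage DDM. Project D₁…D_6 at 0.1917, terminal growth 0.058, discount at r = 0.0984.
D_1 = 9.3429
D_2 = 11.1340
D_3 = 13.2683
D_4 = 15.8119
D_5 = 18.8430
D_6 = 22.4552
Terminal value at t=6: TV = D_7/(r−g) = 23.7576/(0.0984−0.058) = 588.0605
P₀ = 9.3429/(1+0.0984)^1 + 11.1340/(1+0.0984)^2 + 13.2683/(1+0.0984)^3 + 15.8119/(1+0.0984)^4 + 18.8430/(1+0.0984)^5 + 22.4552/(1+0.0984)^6 + 588.0605/(1+0.0984)^6 = 398.0382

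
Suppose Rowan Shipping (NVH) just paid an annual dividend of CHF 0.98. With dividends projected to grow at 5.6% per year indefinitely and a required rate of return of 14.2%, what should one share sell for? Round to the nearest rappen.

Gordon growth model: P₀ = D₁/(r − g). D₁ = 0.98 × (1 + 0.056) = 1.0349.
P₀ = 1.0349 / (0.142 − 0.056) = 1.0349 / 0.086 = 12.0335

CHF 12.03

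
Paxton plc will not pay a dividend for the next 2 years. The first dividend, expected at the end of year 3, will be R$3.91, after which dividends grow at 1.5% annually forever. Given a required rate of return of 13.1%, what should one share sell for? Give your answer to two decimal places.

Deferred-dividend DDM. At t=2 the remaining stream is a growing perpetuity with first payment D_3 = 3.91.
V_2 = D_3/(r−g) = 3.91/(0.131−0.015) = 33.7069
P₀ = V_2/(1+r)^2 = 33.7069/(1+0.131)^2 = 26.3508

R$26.35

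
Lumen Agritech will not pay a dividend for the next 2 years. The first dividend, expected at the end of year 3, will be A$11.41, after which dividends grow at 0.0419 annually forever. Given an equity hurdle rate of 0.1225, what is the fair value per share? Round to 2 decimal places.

Deferred-dividend DDM. At t=2 the remaining stream is a growing perpetuity with first payment D_3 = 11.41.
V_2 = D_3/(r−g) = 11.41/(0.1225−0.0419) = 141.5633
P₀ = V_2/(1+r)^2 = 141.5633/(1+0.1225)^2 = 112.3512

A$112.35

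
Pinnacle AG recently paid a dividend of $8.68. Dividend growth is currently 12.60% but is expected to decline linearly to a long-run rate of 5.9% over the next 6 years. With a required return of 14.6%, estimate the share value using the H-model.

H-model: P₀ = D₀[(1+g_L) + H(g_S−g_L)]/(r−g_L), with H = 6/2 = 3.
P₀ = 8.68 × [(1+0.059) + 3×(0.126−0.059)] / (0.146−0.059)
   = 8.68 × 1.2600 / 0.087 = 125.7103

$125.71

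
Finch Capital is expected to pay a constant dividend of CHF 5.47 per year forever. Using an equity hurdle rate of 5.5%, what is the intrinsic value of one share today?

CHF 99.45

Zero-growth DDM (perpetuity): P₀ = D/r = 5.47 / 0.055 = 99.4545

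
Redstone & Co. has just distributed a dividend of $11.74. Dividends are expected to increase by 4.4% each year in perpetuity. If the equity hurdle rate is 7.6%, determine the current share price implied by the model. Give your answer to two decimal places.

Gordon growth model: P₀ = D₁/(r − g). D₁ = 11.74 × (1 + 0.044) = 12.2566.
P₀ = 12.2566 / (0.076 − 0.044) = 12.2566 / 0.032 = 383.0175

$383.02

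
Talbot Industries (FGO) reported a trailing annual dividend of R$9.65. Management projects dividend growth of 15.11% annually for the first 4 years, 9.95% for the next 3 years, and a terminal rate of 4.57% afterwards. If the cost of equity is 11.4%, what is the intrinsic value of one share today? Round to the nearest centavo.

R$236.01

Three-stage DDM. Project D₁…D_7; terminal Gordon value at t=7 with g = 0.0457; discount at r = 0.114.
D_1 = 11.1081
D_2 = 12.7866
D_3 = 14.7186
D_4 = 16.9426
D_5 = 18.6284
D_6 = 20.4819
D_7 = 22.5198
TV_7 = 23.5490/(0.114−0.0457) = 344.7876
P₀ = Σ Dₜ/(1+r)ᵗ + TV_7/(1+r)^7 = 236.0148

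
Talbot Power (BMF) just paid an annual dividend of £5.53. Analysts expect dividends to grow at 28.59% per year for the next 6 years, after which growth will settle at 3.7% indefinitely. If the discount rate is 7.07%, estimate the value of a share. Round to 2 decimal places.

£576.75

Two-stage DDM. Project D₁…D_6 at 0.2859, terminal growth 0.037, discount at r = 0.0707.
D_1 = 7.1110
D_2 = 9.1441
D_3 = 11.7584
D_4 = 15.1201
D_5 = 19.4429
D_6 = 25.0016
Terminal value at t=6: TV = D_7/(r−g) = 25.9267/(0.0707−0.037) = 769.3380
P₀ = 7.1110/(1+0.0707)^1 + 9.1441/(1+0.0707)^2 + 11.7584/(1+0.0707)^3 + 15.1201/(1+0.0707)^4 + 19.4429/(1+0.0707)^5 + 25.0016/(1+0.0707)^6 + 769.3380/(1+0.0707)^6 = 576.7486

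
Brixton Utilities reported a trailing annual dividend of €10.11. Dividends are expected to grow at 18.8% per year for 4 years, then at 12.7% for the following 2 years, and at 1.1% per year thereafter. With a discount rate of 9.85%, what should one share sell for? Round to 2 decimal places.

€246.31

Three-stage DDM. Project D₁…D_6; terminal Gordon value at t=6 with g = 0.011; discount at r = 0.0985.
D_1 = 12.0107
D_2 = 14.2687
D_3 = 16.9512
D_4 = 20.1380
D_5 = 22.6956
D_6 = 25.5779
TV_6 = 25.8592/(0.0985−0.011) = 295.5343
P₀ = Σ Dₜ/(1+r)ᵗ + TV_6/(1+r)^6 = 246.3142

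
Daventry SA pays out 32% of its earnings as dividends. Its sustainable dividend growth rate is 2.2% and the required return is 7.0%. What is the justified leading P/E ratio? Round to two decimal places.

6.67

Justified leading P/E = b/(r−g) = 0.32/(0.07−0.022) = 6.6667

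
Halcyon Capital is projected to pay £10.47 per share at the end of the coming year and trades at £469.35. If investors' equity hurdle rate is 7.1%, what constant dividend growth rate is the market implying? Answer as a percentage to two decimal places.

From P₀ = D₁/(r − g), the implied growth is g = r − D₁/P₀.
g = 0.071 − 10.47/469.35 = 0.071 − 0.02231 = 0.04869

4.87%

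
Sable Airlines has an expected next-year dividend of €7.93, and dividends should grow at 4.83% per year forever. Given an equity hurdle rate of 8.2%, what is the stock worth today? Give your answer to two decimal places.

Gordon growth model: P₀ = D₁/(r − g), with D₁ = 7.93 given directly.
P₀ = 7.9300 / (0.082 − 0.0483) = 7.9300 / 0.0337 = 235.3116

€235.31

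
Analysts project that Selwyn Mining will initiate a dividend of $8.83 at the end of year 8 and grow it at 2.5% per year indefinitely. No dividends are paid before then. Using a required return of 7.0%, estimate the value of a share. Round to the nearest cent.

$122.20

Deferred-dividend DDM. At t=7 the remaining stream is a growing perpetuity with first payment D_8 = 8.83.
V_7 = D_8/(r−g) = 8.83/(0.07−0.025) = 196.2222
P₀ = V_7/(1+r)^7 = 196.2222/(1+0.07)^7 = 122.1973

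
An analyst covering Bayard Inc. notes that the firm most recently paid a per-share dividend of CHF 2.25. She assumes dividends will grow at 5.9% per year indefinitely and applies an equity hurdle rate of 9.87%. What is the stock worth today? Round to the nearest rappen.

CHF 60.02

Gordon growth model: P₀ = D₁/(r − g). D₁ = 2.25 × (1 + 0.059) = 2.3827.
P₀ = 2.3827 / (0.0987 − 0.059) = 2.3827 / 0.0397 = 60.0189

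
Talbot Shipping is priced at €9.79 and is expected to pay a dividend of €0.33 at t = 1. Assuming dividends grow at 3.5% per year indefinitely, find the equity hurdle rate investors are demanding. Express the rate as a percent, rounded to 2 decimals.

6.87%

Rearranging the constant-growth DDM: r = D₁/P₀ + g.
r = 0.3300 / 9.79 + 0.035 = 0.03371 + 0.035 = 0.06871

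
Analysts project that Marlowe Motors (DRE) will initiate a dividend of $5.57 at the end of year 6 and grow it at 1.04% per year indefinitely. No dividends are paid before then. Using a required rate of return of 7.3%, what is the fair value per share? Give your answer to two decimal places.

Deferred-dividend DDM. At t=5 the remaining stream is a growing perpetuity with first payment D_6 = 5.57.
V_5 = D_6/(r−g) = 5.57/(0.073−0.0104) = 88.9776
P₀ = V_5/(1+r)^5 = 88.9776/(1+0.073)^5 = 62.5579

$62.56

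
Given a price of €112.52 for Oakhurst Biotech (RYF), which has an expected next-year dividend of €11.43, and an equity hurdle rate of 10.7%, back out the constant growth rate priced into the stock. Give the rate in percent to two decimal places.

0.54%

From P₀ = D₁/(r − g), the implied growth is g = r − D₁/P₀.
g = 0.107 − 11.43/112.52 = 0.107 − 0.10158 = 0.00542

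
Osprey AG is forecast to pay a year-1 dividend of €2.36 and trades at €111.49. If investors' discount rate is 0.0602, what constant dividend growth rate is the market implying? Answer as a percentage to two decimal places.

From P₀ = D₁/(r − g), the implied growth is g = r − D₁/P₀.
g = 0.0602 − 2.36/111.49 = 0.0602 − 0.02117 = 0.03903

3.90%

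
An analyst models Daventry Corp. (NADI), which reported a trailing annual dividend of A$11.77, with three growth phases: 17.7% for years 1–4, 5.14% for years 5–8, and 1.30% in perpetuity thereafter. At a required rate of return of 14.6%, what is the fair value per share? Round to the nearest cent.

Three-stage DDM. Project D₁…D_8; terminal Gordon value at t=8 with g = 0.013; discount at r = 0.146.
D_1 = 13.8533
D_2 = 16.3053
D_3 = 19.1914
D_4 = 22.5882
D_5 = 23.7493
D_6 = 24.9700
D_7 = 26.2534
D_8 = 27.6029
TV_8 = 27.9617/(0.146−0.013) = 210.2384
P₀ = Σ Dₜ/(1+r)ᵗ + TV_8/(1+r)^8 = 163.4513

A$163.45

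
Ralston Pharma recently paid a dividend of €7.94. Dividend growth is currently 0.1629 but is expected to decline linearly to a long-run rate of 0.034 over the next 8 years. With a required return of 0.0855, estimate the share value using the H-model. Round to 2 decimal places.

H-model: P₀ = D₀[(1+g_L) + H(g_S−g_L)]/(r−g_L), with H = 8/2 = 4.
P₀ = 7.94 × [(1+0.034) + 4×(0.1629−0.034)] / (0.0855−0.034)
   = 7.94 × 1.5496 / 0.0515 = 238.9092

€238.91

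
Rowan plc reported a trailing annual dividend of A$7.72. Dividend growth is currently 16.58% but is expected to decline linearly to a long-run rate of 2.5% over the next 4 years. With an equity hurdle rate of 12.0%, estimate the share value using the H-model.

A$106.18

H-model: P₀ = D₀[(1+g_L) + H(g_S−g_L)]/(r−g_L), with H = 4/2 = 2.
P₀ = 7.72 × [(1+0.025) + 2×(0.1658−0.025)] / (0.12−0.025)
   = 7.72 × 1.3066 / 0.095 = 106.1784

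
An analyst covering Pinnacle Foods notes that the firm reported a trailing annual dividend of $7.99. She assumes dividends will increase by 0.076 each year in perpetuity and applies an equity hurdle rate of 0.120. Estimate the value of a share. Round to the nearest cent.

Gordon growth model: P₀ = D₁/(r − g). D₁ = 7.99 × (1 + 0.076) = 8.5972.
P₀ = 8.5972 / (0.12 − 0.076) = 8.5972 / 0.044 = 195.3918

$195.39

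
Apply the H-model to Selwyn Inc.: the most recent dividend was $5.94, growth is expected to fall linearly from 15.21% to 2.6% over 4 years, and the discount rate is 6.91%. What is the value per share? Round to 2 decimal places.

H-model: P₀ = D₀[(1+g_L) + H(g_S−g_L)]/(r−g_L), with H = 4/2 = 2.
P₀ = 5.94 × [(1+0.026) + 2×(0.1521−0.026)] / (0.0691−0.026)
   = 5.94 × 1.2782 / 0.0431 = 176.1603

$176.16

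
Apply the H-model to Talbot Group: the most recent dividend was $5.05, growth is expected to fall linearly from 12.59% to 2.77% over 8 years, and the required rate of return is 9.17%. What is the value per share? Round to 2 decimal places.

H-model: P₀ = D₀[(1+g_L) + H(g_S−g_L)]/(r−g_L), with H = 8/2 = 4.
P₀ = 5.05 × [(1+0.0277) + 4×(0.1259−0.0277)] / (0.0917−0.0277)
   = 5.05 × 1.4205 / 0.064 = 112.0863

$112.09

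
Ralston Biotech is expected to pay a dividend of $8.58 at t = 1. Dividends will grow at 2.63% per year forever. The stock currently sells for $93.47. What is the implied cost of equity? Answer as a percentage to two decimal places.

Rearranging the constant-growth DDM: r = D₁/P₀ + g.
r = 8.5800 / 93.47 + 0.0263 = 0.09179 + 0.0263 = 0.11809

11.81%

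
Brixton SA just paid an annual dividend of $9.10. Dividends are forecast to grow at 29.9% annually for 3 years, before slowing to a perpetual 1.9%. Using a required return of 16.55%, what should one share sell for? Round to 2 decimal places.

$121.68

Two-stage DDM. Project D₁…D_3 at 0.299, terminal growth 0.019, discount at r = 0.1655.
D_1 = 11.8209
D_2 = 15.3553
D_3 = 19.9466
Terminal value at t=3: TV = D_4/(r−g) = 20.3256/(0.1655−0.019) = 138.7412
P₀ = 11.8209/(1+0.1655)^1 + 15.3553/(1+0.1655)^2 + 19.9466/(1+0.1655)^3 + 138.7412/(1+0.1655)^3 = 121.6785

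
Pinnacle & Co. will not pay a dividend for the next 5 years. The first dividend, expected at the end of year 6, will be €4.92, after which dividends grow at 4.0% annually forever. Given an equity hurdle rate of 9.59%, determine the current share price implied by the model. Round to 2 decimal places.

€55.68

Deferred-dividend DDM. At t=5 the remaining stream is a growing perpetuity with first payment D_6 = 4.92.
V_5 = D_6/(r−g) = 4.92/(0.0959−0.04) = 88.0143
P₀ = V_5/(1+r)^5 = 88.0143/(1+0.0959)^5 = 55.6799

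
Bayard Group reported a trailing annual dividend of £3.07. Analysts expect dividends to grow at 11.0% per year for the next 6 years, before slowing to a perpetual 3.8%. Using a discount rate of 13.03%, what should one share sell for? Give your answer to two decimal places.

£48.26

Two-stage DDM. Project D₁…D_6 at 0.11, terminal growth 0.038, discount at r = 0.1303.
D_1 = 3.4077
D_2 = 3.7825
D_3 = 4.1986
D_4 = 4.6605
D_5 = 5.1731
D_6 = 5.7422
Terminal value at t=6: TV = D_7/(r−g) = 5.9604/(0.1303−0.038) = 64.5761
P₀ = 3.4077/(1+0.1303)^1 + 3.7825/(1+0.1303)^2 + 4.1986/(1+0.1303)^3 + 4.6605/(1+0.1303)^4 + 5.1731/(1+0.1303)^5 + 5.7422/(1+0.1303)^6 + 64.5761/(1+0.1303)^6 = 48.2639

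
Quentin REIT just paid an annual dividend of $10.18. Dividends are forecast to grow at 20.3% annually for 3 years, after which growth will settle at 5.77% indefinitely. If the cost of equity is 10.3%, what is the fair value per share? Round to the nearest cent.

$344.80

Two-stage DDM. Project D₁…D_3 at 0.203, terminal growth 0.0577, discount at r = 0.103.
D_1 = 12.2465
D_2 = 14.7326
D_3 = 17.7233
Terminal value at t=3: TV = D_4/(r−g) = 18.7459/(0.103−0.0577) = 413.8176
P₀ = 12.2465/(1+0.103)^1 + 14.7326/(1+0.103)^2 + 17.7233/(1+0.103)^3 + 413.8176/(1+0.103)^3 = 344.7972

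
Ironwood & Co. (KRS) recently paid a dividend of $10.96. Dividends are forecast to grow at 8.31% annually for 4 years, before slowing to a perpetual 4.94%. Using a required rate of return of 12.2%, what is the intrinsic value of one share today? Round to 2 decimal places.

Two-stage DDM. Project D₁…D_4 at 0.0831, terminal growth 0.0494, discount at r = 0.122.
D_1 = 11.8708
D_2 = 12.8572
D_3 = 13.9257
D_4 = 15.0829
Terminal value at t=4: TV = D_5/(r−g) = 15.8280/(0.122−0.0494) = 218.0164
P₀ = 11.8708/(1+0.122)^1 + 12.8572/(1+0.122)^2 + 13.9257/(1+0.122)^3 + 15.0829/(1+0.122)^4 + 218.0164/(1+0.122)^4 = 177.7377

$177.74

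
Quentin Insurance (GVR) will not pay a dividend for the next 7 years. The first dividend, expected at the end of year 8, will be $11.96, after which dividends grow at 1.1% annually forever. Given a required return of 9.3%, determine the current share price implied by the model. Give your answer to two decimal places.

$78.27

Deferred-dividend DDM. At t=7 the remaining stream is a growing perpetuity with first payment D_8 = 11.96.
V_7 = D_8/(r−g) = 11.96/(0.093−0.011) = 145.8537
P₀ = V_7/(1+r)^7 = 145.8537/(1+0.093)^7 = 78.2666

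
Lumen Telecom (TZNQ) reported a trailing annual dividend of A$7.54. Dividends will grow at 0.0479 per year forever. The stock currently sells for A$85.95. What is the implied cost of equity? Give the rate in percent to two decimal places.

13.98%

Rearranging the constant-growth DDM: r = D₁/P₀ + g.
D₁ = 7.54 × (1 + 0.0479) = 7.9012.
r = 7.9012 / 85.95 + 0.0479 = 0.09193 + 0.0479 = 0.13983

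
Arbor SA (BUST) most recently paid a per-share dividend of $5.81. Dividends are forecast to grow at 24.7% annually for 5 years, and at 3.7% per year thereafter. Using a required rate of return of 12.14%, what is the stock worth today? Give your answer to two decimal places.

Two-stage DDM. Project D₁…D_5 at 0.247, terminal growth 0.037, discount at r = 0.1214.
D_1 = 7.2451
D_2 = 9.0346
D_3 = 11.2661
D_4 = 14.0489
D_5 = 17.5190
Terminal value at t=5: TV = D_6/(r−g) = 18.1672/(0.1214−0.037) = 215.2508
P₀ = 7.2451/(1+0.1214)^1 + 9.0346/(1+0.1214)^2 + 11.2661/(1+0.1214)^3 + 14.0489/(1+0.1214)^4 + 17.5190/(1+0.1214)^5 + 215.2508/(1+0.1214)^5 = 161.7753

$161.78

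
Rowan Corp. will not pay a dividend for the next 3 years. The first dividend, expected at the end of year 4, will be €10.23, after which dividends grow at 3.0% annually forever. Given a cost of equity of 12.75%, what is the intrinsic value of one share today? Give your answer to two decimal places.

€73.20

Deferred-dividend DDM. At t=3 the remaining stream is a growing perpetuity with first payment D_4 = 10.23.
V_3 = D_4/(r−g) = 10.23/(0.1275−0.03) = 104.9231
P₀ = V_3/(1+r)^3 = 104.9231/(1+0.1275)^3 = 73.2017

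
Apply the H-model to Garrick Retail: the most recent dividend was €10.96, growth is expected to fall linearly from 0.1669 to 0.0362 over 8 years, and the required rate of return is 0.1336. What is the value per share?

H-model: P₀ = D₀[(1+g_L) + H(g_S−g_L)]/(r−g_L), with H = 8/2 = 4.
P₀ = 10.96 × [(1+0.0362) + 4×(0.1669−0.0362)] / (0.1336−0.0362)
   = 10.96 × 1.5590 / 0.0974 = 175.4275

€175.43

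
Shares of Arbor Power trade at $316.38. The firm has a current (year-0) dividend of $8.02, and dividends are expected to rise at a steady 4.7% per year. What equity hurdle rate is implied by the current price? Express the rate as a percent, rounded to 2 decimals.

Rearranging the constant-growth DDM: r = D₁/P₀ + g.
D₁ = 8.02 × (1 + 0.047) = 8.3969.
r = 8.3969 / 316.38 + 0.047 = 0.02654 + 0.047 = 0.07354

7.35%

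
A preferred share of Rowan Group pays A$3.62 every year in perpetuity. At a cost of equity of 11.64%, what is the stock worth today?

Zero-growth DDM (perpetuity): P₀ = D/r = 3.62 / 0.1164 = 31.0997

A$31.10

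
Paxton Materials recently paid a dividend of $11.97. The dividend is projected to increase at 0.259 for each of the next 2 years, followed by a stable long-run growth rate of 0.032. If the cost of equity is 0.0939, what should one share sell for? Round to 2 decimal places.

Two-stage DDM. Project D₁…D_2 at 0.259, terminal growth 0.032, discount at r = 0.0939.
D_1 = 15.0702
D_2 = 18.9734
Terminal value at t=2: TV = D_3/(r−g) = 19.5806/(0.0939−0.032) = 316.3258
P₀ = 15.0702/(1+0.0939)^1 + 18.9734/(1+0.0939)^2 + 316.3258/(1+0.0939)^2 = 293.9825

$293.98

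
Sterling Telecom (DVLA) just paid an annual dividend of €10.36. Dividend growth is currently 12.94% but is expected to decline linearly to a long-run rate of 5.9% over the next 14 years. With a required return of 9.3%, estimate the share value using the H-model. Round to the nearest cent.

€472.84

H-model: P₀ = D₀[(1+g_L) + H(g_S−g_L)]/(r−g_L), with H = 14/2 = 7.
P₀ = 10.36 × [(1+0.059) + 7×(0.1294−0.059)] / (0.093−0.059)
   = 10.36 × 1.5518 / 0.034 = 472.8426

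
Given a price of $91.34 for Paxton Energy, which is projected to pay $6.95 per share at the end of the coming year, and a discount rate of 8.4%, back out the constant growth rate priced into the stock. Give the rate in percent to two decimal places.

0.79%

From P₀ = D₁/(r − g), the implied growth is g = r − D₁/P₀.
g = 0.084 − 6.95/91.34 = 0.084 − 0.07609 = 0.00791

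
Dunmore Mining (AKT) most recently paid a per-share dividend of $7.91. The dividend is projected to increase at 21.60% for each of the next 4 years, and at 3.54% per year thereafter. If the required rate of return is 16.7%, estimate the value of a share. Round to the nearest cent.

Two-stage DDM. Project D₁…D_4 at 0.216, terminal growth 0.0354, discount at r = 0.167.
D_1 = 9.6186
D_2 = 11.6962
D_3 = 14.2225
D_4 = 17.2946
Terminal value at t=4: TV = D_5/(r−g) = 17.9068/(0.167−0.0354) = 136.0702
P₀ = 9.6186/(1+0.167)^1 + 11.6962/(1+0.167)^2 + 14.2225/(1+0.167)^3 + 17.2946/(1+0.167)^4 + 136.0702/(1+0.167)^4 = 108.4671

$108.47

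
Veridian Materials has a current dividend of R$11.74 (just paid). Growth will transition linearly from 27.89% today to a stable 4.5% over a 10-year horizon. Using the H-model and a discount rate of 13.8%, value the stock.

R$279.55

H-model: P₀ = D₀[(1+g_L) + H(g_S−g_L)]/(r−g_L), with H = 10/2 = 5.
P₀ = 11.74 × [(1+0.045) + 5×(0.2789−0.045)] / (0.138−0.045)
   = 11.74 × 2.2145 / 0.093 = 279.5509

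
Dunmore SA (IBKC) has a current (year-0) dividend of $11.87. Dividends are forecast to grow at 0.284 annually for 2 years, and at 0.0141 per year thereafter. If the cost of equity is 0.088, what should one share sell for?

$257.40

Two-stage DDM. Project D₁…D_2 at 0.284, terminal growth 0.0141, discount at r = 0.088.
D_1 = 15.2411
D_2 = 19.5695
Terminal value at t=2: TV = D_3/(r−g) = 19.8455/(0.088−0.0141) = 268.5450
P₀ = 15.2411/(1+0.088)^1 + 19.5695/(1+0.088)^2 + 268.5450/(1+0.088)^2 = 257.4010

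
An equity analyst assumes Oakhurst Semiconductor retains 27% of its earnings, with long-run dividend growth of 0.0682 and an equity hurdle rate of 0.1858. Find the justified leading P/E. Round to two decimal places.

6.21

Payout ratio b = 1 − 0.27 = 0.73.
Justified leading P/E = b/(r−g) = 0.73/(0.1858−0.0682) = 6.2075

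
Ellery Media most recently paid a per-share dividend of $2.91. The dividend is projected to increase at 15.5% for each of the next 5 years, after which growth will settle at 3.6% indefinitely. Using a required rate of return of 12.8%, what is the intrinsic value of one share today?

$52.51

Two-stage DDM. Project D₁…D_5 at 0.155, terminal growth 0.036, discount at r = 0.128.
D_1 = 3.3611
D_2 = 3.8820
D_3 = 4.4837
D_4 = 5.1787
D_5 = 5.9814
Terminal value at t=5: TV = D_6/(r−g) = 6.1967/(0.128−0.036) = 67.3558
P₀ = 3.3611/(1+0.128)^1 + 3.8820/(1+0.128)^2 + 4.4837/(1+0.128)^3 + 5.1787/(1+0.128)^4 + 5.9814/(1+0.128)^5 + 67.3558/(1+0.128)^5 = 52.5120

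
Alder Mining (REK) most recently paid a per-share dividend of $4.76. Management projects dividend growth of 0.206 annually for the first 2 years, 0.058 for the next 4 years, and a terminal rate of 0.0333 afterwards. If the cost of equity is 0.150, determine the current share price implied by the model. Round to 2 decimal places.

$60.51

Three-stage DDM. Project D₁…D_6; terminal Gordon value at t=6 with g = 0.0333; discount at r = 0.15.
D_1 = 5.7406
D_2 = 6.9231
D_3 = 7.3247
D_4 = 7.7495
D_5 = 8.1990
D_6 = 8.6745
TV_6 = 8.9634/(0.15−0.0333) = 76.8068
P₀ = Σ Dₜ/(1+r)ᵗ + TV_6/(1+r)^6 = 60.5058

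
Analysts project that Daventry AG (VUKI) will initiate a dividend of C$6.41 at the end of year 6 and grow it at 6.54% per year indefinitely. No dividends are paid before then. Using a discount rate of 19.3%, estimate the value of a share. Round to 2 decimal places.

C$20.79

Deferred-dividend DDM. At t=5 the remaining stream is a growing perpetuity with first payment D_6 = 6.41.
V_5 = D_6/(r−g) = 6.41/(0.193−0.0654) = 50.2351
P₀ = V_5/(1+r)^5 = 50.2351/(1+0.193)^5 = 20.7876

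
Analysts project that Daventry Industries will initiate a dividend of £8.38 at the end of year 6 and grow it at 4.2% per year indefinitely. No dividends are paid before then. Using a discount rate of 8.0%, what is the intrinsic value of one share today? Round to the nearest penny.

Deferred-dividend DDM. At t=5 the remaining stream is a growing perpetuity with first payment D_6 = 8.38.
V_5 = D_6/(r−g) = 8.38/(0.08−0.042) = 220.5263
P₀ = V_5/(1+r)^5 = 220.5263/(1+0.08)^5 = 150.0865

£150.09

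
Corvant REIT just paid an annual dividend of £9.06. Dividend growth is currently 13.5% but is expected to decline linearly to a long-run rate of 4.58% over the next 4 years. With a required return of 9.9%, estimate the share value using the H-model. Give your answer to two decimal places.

H-model: P₀ = D₀[(1+g_L) + H(g_S−g_L)]/(r−g_L), with H = 4/2 = 2.
P₀ = 9.06 × [(1+0.0458) + 2×(0.135−0.0458)] / (0.099−0.0458)
   = 9.06 × 1.2242 / 0.0532 = 208.4822

£208.48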